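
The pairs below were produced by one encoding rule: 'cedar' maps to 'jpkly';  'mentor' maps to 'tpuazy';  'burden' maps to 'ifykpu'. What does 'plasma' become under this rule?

Vowels shift forward by 11 and consonants shift forward by 7.
On plasma: p(cons)+7=w, l(cons)+7=s, a(vowel)+11=l, s(cons)+7=z, m(cons)+7=t, a(vowel)+11=l.

wslztl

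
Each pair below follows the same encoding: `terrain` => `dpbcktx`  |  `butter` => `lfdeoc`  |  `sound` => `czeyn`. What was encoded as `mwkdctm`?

classic

Shifts by position in terrain: pos 0: t→d (+10), pos 1: e→p (+11), pos 2: r→b (+10), pos 3: r→c (+11) — repeating every 2. It's a Vigenère-style cipher with numeric key [10,11]: position i shifts by key[i mod 2].
Decoding mwkdctm: m−10=c, w−11=l, k−10=a, d−11=s, c−10=s, t−11=i, m−10=c.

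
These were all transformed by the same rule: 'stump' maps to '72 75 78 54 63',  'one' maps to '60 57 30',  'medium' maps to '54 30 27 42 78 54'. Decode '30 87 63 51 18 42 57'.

explain

s(#19)→72 and t(#20)→75: differences scale by 3, so n = 3·pos + 15. Each letter becomes 3×(its alphabet position, a=1..z=26) + 15.
Undoing it on 30 87 63 51 18 42 57: 30→(30−15)÷3=5=e, 87→(87−15)÷3=24=x, 63→(63−15)÷3=16=p, 51→(51−15)÷3=12=l, 18→(18−15)÷3=1=a, 42→(42−15)÷3=9=i, 57→(57−15)÷3=14=n.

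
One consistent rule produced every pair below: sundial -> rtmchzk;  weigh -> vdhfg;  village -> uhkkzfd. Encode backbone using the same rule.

azbjanmd

This is a Caesar cipher with shift 25.
For backbone: b+25=a, a+25=z, c+25=b, k+25=j, b+25=a, o+25=n, n+25=m, e+25=d.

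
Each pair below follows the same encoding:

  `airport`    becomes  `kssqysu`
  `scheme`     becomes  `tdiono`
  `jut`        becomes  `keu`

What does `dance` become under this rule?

ekodo

The shift depends on letter class: consonant r→s is +1, but vowel a→k is +10. Two shifts are in play — +10 for a/e/i/o/u, +1 for every other letter.
On dance: d(cons)+1=e, a(vowel)+10=k, n(cons)+1=o, c(cons)+1=d, e(vowel)+10=o.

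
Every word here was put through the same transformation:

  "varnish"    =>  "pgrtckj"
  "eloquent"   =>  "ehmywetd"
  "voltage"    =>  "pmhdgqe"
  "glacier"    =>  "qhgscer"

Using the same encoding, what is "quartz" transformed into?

Each letter's alphabet position (a=0..z=25) is mapped through 19·x+6 mod 26 — an affine cipher.
Applying it to quartz: q(16)→19·16+6≡24=y; u(20)→19·20+6≡22=w; a(0)→19·0+6≡6=g; r(17)→19·17+6≡17=r; t(19)→19·19+6≡3=d; z(25)→19·25+6≡13=n (all mod 26).

ywgrdn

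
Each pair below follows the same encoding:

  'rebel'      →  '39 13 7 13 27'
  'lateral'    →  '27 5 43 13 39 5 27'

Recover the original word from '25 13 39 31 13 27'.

r(#18)→39 and e(#5)→13: differences scale by 2, so n = 2·pos + 3. With a=1..z=26, the number is 2·pos + 3.
Undoing it on 25 13 39 31 13 27: 25→(25−3)÷2=11=k, 13→(13−3)÷2=5=e, 39→(39−3)÷2=18=r, 31→(31−3)÷2=14=n, 13→(13−3)÷2=5=e, 27→(27−3)÷2=12=l.

kernel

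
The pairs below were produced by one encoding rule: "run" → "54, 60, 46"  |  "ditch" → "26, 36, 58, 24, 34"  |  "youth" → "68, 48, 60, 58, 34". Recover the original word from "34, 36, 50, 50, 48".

hippo

r(#18)→54 and u(#21)→60: differences scale by 2, so n = 2·pos + 18. With a=1..z=26, the number is 2·pos + 18.
Reversing it on 34, 36, 50, 50, 48: 34→(34−18)÷2=8=h, 36→(36−18)÷2=9=i, 50→(50−18)÷2=16=p, 50→(50−18)÷2=16=p, 48→(48−18)÷2=15=o.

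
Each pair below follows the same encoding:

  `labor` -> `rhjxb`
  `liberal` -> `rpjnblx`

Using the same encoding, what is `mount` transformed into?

svcwd

In labor: l→r is +6, a→h is +7, b→j is +8, o→x is +9 — the shift increases by 1 each position. The shift increases by 1 at each position, starting from +6: 6, 7, 8, ….
Applying it to mount: m+6=s, o+7=v, u+8=c, n+9=w, t+10=d.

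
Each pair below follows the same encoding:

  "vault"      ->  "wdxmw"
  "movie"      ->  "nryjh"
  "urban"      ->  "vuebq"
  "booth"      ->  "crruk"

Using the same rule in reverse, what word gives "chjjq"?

Shifts by position in vault: pos 0: v→w (+1), pos 1: a→d (+3), pos 2: u→x (+3), pos 3: l→m (+1), pos 4: t→w (+3) — repeating every 3. A repeating key of period 3 is used — shifts +1, +3, +3 over and over.
Decoding chjjq: c−1=b, h−3=e, j−3=g, j−1=i, q−3=n.

begin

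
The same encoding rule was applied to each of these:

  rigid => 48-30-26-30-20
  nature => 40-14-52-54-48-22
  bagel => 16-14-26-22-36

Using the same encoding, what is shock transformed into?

With a=1..z=26, the number is 2·pos + 12.
For shock: s=19→50, h=8→28, o=15→42, c=3→18, k=11→34.

50-28-42-18-34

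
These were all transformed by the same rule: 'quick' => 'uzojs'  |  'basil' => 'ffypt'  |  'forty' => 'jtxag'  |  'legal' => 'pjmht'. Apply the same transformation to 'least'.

pjgzb

In quick: q→u is +4, u→z is +5, i→o is +6, c→j is +7 — the shift increases by 1 each position. Each letter shifts forward by (position + 4), i.e. 4, 5, 6, … — the shift grows by one for each successive letter.
On least: l+4=p, e+5=j, a+6=g, s+7=z, t+8=b.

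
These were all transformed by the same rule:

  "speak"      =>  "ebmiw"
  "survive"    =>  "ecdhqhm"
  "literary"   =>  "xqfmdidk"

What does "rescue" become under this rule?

dmeocm

The shift depends on letter class: consonant s→e is +12, but vowel e→m is +8. Two shifts are in play — +8 for a/e/i/o/u, +12 for every other letter.
For rescue: r(cons)+12=d, e(vowel)+8=m, s(cons)+12=e, c(cons)+12=o, u(vowel)+8=c, e(vowel)+8=m.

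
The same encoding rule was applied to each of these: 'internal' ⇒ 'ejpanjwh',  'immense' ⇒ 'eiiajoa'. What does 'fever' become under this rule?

Compare letters: i→e is +22, n→j is +22, t→p is +22 — a constant shift. It's a constant shift of +22 (ROT22).
On fever: f+22=b, e+22=a, v+22=r, e+22=a, r+22=n.

baran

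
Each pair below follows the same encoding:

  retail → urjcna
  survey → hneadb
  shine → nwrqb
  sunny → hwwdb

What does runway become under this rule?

hjfwda

The output letters match the input read backwards, each shifted +9: retail reversed is liater. Read the word backwards and shift each letter +9.
For runway: reverse → yawnur; then shift: y+9=h, a+9=j, w+9=f, n+9=w, u+9=d, r+9=a.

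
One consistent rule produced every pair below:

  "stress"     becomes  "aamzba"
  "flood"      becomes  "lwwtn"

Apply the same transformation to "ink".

The output letters match the input read backwards, each shifted +8: stress reversed is sserts. Two steps: reverse the string, then apply a Caesar shift of +8.
For ink: reverse → kni; then shift: k+8=s, n+8=v, i+8=q.

svq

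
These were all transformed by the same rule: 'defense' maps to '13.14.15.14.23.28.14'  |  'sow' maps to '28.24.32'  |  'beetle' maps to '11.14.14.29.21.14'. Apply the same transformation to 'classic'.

12.21.10.28.28.18.12

Each letter is replaced by its alphabet position (a=1..z=26) + 9.
On classic: c=3→12, l=12→21, a=1→10, s=19→28, s=19→28, i=9→18, c=3→12.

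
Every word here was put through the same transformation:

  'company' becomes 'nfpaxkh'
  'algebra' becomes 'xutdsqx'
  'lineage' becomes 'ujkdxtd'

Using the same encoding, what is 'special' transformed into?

ladnjxu

c(2)→n(13) and o(14)→f(5) fit y≡21x+23 (mod 26); the inverse of 21 mod 26 is 5. This is an affine cipher: with a=0,…,z=25, each position x becomes (21x+23) mod 26.
For special: s(18)→21·18+23≡11=l; p(15)→21·15+23≡0=a; e(4)→21·4+23≡3=d; c(2)→21·2+23≡13=n; i(8)→21·8+23≡9=j; a(0)→21·0+23≡23=x; l(11)→21·11+23≡20=u (all mod 26).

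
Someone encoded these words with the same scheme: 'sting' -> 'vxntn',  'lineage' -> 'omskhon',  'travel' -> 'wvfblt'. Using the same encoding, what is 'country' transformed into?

The shift increases by 1 at each position, starting from +3: 3, 4, 5, ….
For country: c+3=f, o+4=s, u+5=z, n+6=t, t+7=a, r+8=z, y+9=h.

fsztazh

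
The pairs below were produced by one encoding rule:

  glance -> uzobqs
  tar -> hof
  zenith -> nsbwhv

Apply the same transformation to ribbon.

fwppcb

Compare letters: g→u is +14, l→z is +14, a→o is +14 — a constant shift. It's a constant shift of +14 (ROT14).
For ribbon: r+14=f, i+14=w, b+14=p, b+14=p, o+14=c, n+14=b.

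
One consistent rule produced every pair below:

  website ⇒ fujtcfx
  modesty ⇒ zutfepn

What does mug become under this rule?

hvn

Two steps: reverse the string, then apply a Caesar shift of +1.
On mug: reverse → gum; then shift: g+1=h, u+1=v, m+1=n.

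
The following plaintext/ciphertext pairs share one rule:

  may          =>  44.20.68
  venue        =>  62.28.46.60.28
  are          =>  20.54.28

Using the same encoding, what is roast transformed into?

m(#13)→44 and a(#1)→20: differences scale by 2, so n = 2·pos + 18. With a=1..z=26, the number is 2·pos + 18.
On roast: r=18→54, o=15→48, a=1→20, s=19→56, t=20→58.

54.48.20.56.58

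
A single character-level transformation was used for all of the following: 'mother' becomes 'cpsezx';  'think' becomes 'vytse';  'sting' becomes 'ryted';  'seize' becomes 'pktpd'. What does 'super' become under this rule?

cpafd

The output letters match the input read backwards, each shifted +11: mother reversed is rehtom. Two steps: reverse the string, then apply a Caesar shift of +11.
For super: reverse → repus; then shift: r+11=c, e+11=p, p+11=a, u+11=f, s+11=d.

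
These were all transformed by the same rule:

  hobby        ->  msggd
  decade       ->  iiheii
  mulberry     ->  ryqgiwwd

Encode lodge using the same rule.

qsili

The shift depends on letter class: consonant h→m is +5, but vowel o→s is +4. Two shifts are in play — +4 for a/e/i/o/u, +5 for every other letter.
For lodge: l(cons)+5=q, o(vowel)+4=s, d(cons)+5=i, g(cons)+5=l, e(vowel)+4=i.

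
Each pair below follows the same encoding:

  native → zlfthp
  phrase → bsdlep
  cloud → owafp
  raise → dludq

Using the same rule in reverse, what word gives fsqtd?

their

Shifts by position in native: pos 0: n→z (+12), pos 1: a→l (+11), pos 2: t→f (+12), pos 3: i→t (+11) — repeating every 2. A repeating key of period 2 is used — shifts +12, +11 over and over.
Decoding fsqtd: f−12=t, s−11=h, q−12=e, t−11=i, d−12=r.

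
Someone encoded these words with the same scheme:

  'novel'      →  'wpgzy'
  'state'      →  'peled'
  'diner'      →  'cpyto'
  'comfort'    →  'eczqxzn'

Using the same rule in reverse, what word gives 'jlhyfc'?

The output letters match the input read backwards, each shifted +11: novel reversed is levon. The word is reversed, then every letter is shifted forward by 11.
Undoing it on jlhyfc: shift back: j−11=y, l−11=a, h−11=w, y−11=n, f−11=u, c−11=r → yawnur; then reverse → runway.

runway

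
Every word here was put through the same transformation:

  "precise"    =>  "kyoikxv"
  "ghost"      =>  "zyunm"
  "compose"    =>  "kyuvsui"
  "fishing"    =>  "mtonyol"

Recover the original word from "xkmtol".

Two steps: reverse the string, then apply a Caesar shift of +6.
Undoing it on xkmtol: shift back: x−6=r, k−6=e, m−6=g, t−6=n, o−6=i, l−6=f → regnif; then reverse → finger.

finger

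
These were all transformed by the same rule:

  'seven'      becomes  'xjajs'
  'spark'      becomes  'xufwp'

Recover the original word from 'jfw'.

Compare letters: s→x is +5, e→j is +5, v→a is +5 — a constant shift. This is a Caesar cipher with shift 5.
Reversing it on jfw: j−5=e, f−5=a, w−5=r.

ear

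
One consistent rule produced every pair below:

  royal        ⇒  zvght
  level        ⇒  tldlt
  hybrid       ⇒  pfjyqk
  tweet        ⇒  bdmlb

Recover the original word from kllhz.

cedar

It's a Vigenère-style cipher with numeric key [8,7]: position i shifts by key[i mod 2].
Undoing it on kllhz: k−8=c, l−7=e, l−8=d, h−7=a, z−8=r.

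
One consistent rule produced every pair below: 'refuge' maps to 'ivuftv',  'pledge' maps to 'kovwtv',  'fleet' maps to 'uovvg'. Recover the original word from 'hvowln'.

Each pair mirrors across the alphabet (r↔i, e↔v, f↔u): positions sum to 25. Letters are reflected about the middle of the alphabet (position → 25−position): Atbash.
Undoing it on hvowln: h↔s, v↔e, o↔l, w↔d, l↔o, n↔m.

seldom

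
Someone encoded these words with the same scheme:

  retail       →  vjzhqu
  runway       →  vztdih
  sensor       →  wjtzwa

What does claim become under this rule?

Letter i (0-indexed) is shifted by i+4, so successive shifts are 4, 5, 6, ….
For claim: c+4=g, l+5=q, a+6=g, i+7=p, m+8=u.

gqgpu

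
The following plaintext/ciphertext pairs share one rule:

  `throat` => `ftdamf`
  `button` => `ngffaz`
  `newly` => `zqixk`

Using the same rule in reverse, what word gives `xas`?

log

This is a Caesar cipher with shift 12.
Undoing it on xas: x−12=l, a−12=o, s−12=g.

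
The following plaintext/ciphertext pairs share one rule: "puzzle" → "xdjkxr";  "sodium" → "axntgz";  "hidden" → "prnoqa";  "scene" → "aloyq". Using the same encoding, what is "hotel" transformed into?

In puzzle: p→x is +8, u→d is +9, z→j is +10, z→k is +11 — the shift increases by 1 each position. The shift increases by 1 at each position, starting from +8: 8, 9, 10, ….
For hotel: h+8=p, o+9=x, t+10=d, e+11=p, l+12=x.

pxdpx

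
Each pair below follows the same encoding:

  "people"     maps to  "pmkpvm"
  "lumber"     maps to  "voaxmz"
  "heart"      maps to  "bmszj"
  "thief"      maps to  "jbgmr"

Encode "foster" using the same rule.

rkejmz

p(15)→p(15) and e(4)→m(12) fit y≡5x+18 (mod 26); the inverse of 5 mod 26 is 21. This is an affine cipher: with a=0,…,z=25, each position x becomes (5x+18) mod 26.
Applying it to foster: f(5)→5·5+18≡17=r; o(14)→5·14+18≡10=k; s(18)→5·18+18≡4=e; t(19)→5·19+18≡9=j; e(4)→5·4+18≡12=m; r(17)→5·17+18≡25=z (all mod 26).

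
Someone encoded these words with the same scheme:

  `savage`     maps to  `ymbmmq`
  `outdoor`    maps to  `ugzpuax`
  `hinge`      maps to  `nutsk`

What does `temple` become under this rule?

zqsbrq

Shifts by position in savage: pos 0: s→y (+6), pos 1: a→m (+12), pos 2: v→b (+6), pos 3: a→m (+12) — repeating every 2. A repeating key of period 2 is used — shifts +6, +12 over and over.
On temple: t+6=z, e+12=q, m+6=s, p+12=b, l+6=r, e+12=q.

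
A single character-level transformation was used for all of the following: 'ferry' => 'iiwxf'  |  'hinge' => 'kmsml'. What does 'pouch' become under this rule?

sszio

The shift increases by 1 at each position, starting from +3: 3, 4, 5, ….
For pouch: p+3=s, o+4=s, u+5=z, c+6=i, h+7=o.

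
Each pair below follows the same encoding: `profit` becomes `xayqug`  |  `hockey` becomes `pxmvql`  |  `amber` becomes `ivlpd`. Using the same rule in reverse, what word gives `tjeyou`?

The shift increases by 1 at each position, starting from +8: 8, 9, 10, ….
Undoing it on tjeyou: t−8=l, j−9=a, e−10=u, y−11=n, o−12=c, u−13=h.

launch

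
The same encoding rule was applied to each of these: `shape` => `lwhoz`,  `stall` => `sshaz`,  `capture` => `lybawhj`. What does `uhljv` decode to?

ocean

The output letters match the input read backwards, each shifted +7: shape reversed is epahs. Two steps: reverse the string, then apply a Caesar shift of +7.
Decoding uhljv: shift back: u−7=n, h−7=a, l−7=e, j−7=c, v−7=o → naeco; then reverse → ocean.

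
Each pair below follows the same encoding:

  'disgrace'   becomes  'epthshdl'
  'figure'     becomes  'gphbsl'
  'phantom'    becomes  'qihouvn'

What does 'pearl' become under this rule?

qlhsm

The shift depends on letter class: consonant d→e is +1, but vowel i→p is +7. The rule splits by letter class: vowels +7, consonants +1.
On pearl: p(cons)+1=q, e(vowel)+7=l, a(vowel)+7=h, r(cons)+1=s, l(cons)+1=m.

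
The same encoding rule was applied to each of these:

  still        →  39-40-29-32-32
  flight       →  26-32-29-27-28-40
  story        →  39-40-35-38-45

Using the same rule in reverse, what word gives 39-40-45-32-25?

style

s is letter #19 and maps to 39: an offset of 20. The number is (letter's place in the alphabet, a=1) + 20.
Undoing it on 39-40-45-32-25: 39→(39−20)÷1=19=s, 40→(40−20)÷1=20=t, 45→(45−20)÷1=25=y, 32→(32−20)÷1=12=l, 25→(25−20)÷1=5=e.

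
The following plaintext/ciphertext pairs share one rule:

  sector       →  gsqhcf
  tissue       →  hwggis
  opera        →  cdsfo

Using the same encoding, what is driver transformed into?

rfwjsf

Compare letters: s→g is +14, e→s is +14, c→q is +14 — a constant shift. It's a constant shift of +14 (ROT14).
On driver: d+14=r, r+14=f, i+14=w, v+14=j, e+14=s, r+14=f.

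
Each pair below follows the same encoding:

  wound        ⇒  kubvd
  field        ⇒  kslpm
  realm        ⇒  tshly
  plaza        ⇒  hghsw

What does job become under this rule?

The output letters match the input read backwards, each shifted +7: wound reversed is dnuow. Two steps: reverse the string, then apply a Caesar shift of +7.
On job: reverse → boj; then shift: b+7=i, o+7=v, j+7=q.

ivq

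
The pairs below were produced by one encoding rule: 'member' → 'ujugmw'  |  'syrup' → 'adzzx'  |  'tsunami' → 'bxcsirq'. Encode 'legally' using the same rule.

Shifts by position in member: pos 0: m→u (+8), pos 1: e→j (+5), pos 2: m→u (+8), pos 3: b→g (+5) — repeating every 2. A repeating key of period 2 is used — shifts +8, +5 over and over.
Applying it to legally: l+8=t, e+5=j, g+8=o, a+5=f, l+8=t, l+5=q, y+8=g.

tjoftqg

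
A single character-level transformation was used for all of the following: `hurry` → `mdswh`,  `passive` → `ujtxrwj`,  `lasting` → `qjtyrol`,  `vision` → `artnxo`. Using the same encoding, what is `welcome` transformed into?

bnmhxnj

It's a Vigenère-style cipher with numeric key [5,9,1]: position i shifts by key[i mod 3].
For welcome: w+5=b, e+9=n, l+1=m, c+5=h, o+9=x, m+1=n, e+5=j.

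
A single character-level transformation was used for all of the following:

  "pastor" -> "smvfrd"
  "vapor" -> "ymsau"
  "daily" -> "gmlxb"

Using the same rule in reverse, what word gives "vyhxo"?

smell

Shifts by position in pastor: pos 0: p→s (+3), pos 1: a→m (+12), pos 2: s→v (+3), pos 3: t→f (+12) — repeating every 2. The shifts repeat in a cycle of length 2: positions 0,1,… shift by +3, +12, then the pattern repeats.
Undoing it on vyhxo: v−3=s, y−12=m, h−3=e, x−12=l, o−3=l.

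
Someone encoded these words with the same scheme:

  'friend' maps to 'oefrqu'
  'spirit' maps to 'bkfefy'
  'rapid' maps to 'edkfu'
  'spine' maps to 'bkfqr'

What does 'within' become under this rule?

pfyifq

f(5)→o(14) and r(17)→e(4) fit y≡23x+3 (mod 26); the inverse of 23 mod 26 is 17. Each letter's alphabet position (a=0..z=25) is mapped through 23·x+3 mod 26 — an affine cipher.
For within: w(22)→23·22+3≡15=p; i(8)→23·8+3≡5=f; t(19)→23·19+3≡24=y; h(7)→23·7+3≡8=i; i(8)→23·8+3≡5=f; n(13)→23·13+3≡16=q (all mod 26).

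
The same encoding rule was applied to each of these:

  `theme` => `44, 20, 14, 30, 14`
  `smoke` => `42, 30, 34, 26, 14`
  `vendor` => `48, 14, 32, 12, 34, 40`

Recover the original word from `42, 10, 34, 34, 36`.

scoop

t(#20)→44 and h(#8)→20: differences scale by 2, so n = 2·pos + 4. The formula is n = 2×(alphabet index, a=1) + 4.
Decoding 42, 10, 34, 34, 36: 42→(42−4)÷2=19=s, 10→(10−4)÷2=3=c, 34→(34−4)÷2=15=o, 34→(34−4)÷2=15=o, 36→(36−4)÷2=16=p.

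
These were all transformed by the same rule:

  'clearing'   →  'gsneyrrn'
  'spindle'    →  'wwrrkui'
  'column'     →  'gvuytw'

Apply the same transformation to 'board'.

fvjvk

Shifts by position in clearing: pos 0: c→g (+4), pos 1: l→s (+7), pos 2: e→n (+9), pos 3: a→e (+4), pos 4: r→y (+7), pos 5: i→r (+9) — repeating every 3. It's a Vigenère-style cipher with numeric key [4,7,9]: position i shifts by key[i mod 3].
For board: b+4=f, o+7=v, a+9=j, r+4=v, d+7=k.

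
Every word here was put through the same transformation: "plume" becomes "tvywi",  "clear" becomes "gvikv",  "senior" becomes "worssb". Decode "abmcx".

The shifts repeat in a cycle of length 2: positions 0,1,… shift by +4, +10, then the pattern repeats.
Decoding abmcx: a−4=w, b−10=r, m−4=i, c−10=s, x−4=t.

wrist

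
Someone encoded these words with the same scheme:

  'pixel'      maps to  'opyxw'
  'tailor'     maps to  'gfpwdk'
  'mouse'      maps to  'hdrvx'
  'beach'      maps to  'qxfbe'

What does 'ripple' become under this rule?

p(15)→o(14) and i(8)→p(15) fit y≡11x+5 (mod 26); the inverse of 11 mod 26 is 19. Treating letters as 0–25, the rule is x ↦ 11x + 5 (mod 26).
On ripple: r(17)→11·17+5≡10=k; i(8)→11·8+5≡15=p; p(15)→11·15+5≡14=o; p(15)→11·15+5≡14=o; l(11)→11·11+5≡22=w; e(4)→11·4+5≡23=x (all mod 26).

kpoowx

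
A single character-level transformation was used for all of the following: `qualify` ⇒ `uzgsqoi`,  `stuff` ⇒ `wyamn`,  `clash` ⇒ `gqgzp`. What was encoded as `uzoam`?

quite

The shift increases by 1 at each position, starting from +4: 4, 5, 6, ….
Undoing it on uzoam: u−4=q, z−5=u, o−6=i, a−7=t, m−8=e.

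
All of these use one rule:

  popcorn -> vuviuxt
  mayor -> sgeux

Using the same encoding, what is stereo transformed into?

Compare letters: p→v is +6, o→u is +6, p→v is +6 — a constant shift. This is a Caesar cipher with shift 6.
On stereo: s+6=y, t+6=z, e+6=k, r+6=x, e+6=k, o+6=u.

yzkxku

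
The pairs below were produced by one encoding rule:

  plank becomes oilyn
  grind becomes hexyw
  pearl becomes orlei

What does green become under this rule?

herry

p(15)→o(14) and l(11)→i(8) fit y≡21x+11 (mod 26); the inverse of 21 mod 26 is 5. This is an affine cipher: with a=0,…,z=25, each position x becomes (21x+11) mod 26.
Applying it to green: g(6)→21·6+11≡7=h; r(17)→21·17+11≡4=e; e(4)→21·4+11≡17=r; e(4)→21·4+11≡17=r; n(13)→21·13+11≡24=y (all mod 26).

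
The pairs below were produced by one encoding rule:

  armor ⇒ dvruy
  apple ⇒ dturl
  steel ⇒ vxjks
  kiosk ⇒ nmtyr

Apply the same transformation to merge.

In armor: a→d is +3, r→v is +4, m→r is +5, o→u is +6 — the shift increases by 1 each position. Each letter shifts forward by (position + 3), i.e. 3, 4, 5, … — the shift grows by one for each successive letter.
For merge: m+3=p, e+4=i, r+5=w, g+6=m, e+7=l.

piwml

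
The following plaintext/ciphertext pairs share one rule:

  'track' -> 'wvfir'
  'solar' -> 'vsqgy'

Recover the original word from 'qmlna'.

In track: t→w is +3, r→v is +4, a→f is +5, c→i is +6 — the shift increases by 1 each position. The shift increases by 1 at each position, starting from +3: 3, 4, 5, ….
Undoing it on qmlna: q−3=n, m−4=i, l−5=g, n−6=h, a−7=t.

night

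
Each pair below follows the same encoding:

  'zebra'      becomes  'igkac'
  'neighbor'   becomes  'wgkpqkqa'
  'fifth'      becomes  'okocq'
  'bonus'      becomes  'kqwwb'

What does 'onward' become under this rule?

The shift depends on letter class: consonant z→i is +9, but vowel e→g is +2. Vowels shift forward by 2 and consonants shift forward by 9.
For onward: o(vowel)+2=q, n(cons)+9=w, w(cons)+9=f, a(vowel)+2=c, r(cons)+9=a, d(cons)+9=m.

qwfcam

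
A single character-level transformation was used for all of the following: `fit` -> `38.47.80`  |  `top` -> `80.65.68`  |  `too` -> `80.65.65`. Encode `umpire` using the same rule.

The formula is n = 3×(alphabet index, a=1) + 20.
For umpire: u=21→83, m=13→59, p=16→68, i=9→47, r=18→74, e=5→35.

83.59.68.47.74.35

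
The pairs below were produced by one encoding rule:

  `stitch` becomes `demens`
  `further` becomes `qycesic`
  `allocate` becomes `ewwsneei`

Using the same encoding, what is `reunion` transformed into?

The shift depends on letter class: consonant s→d is +11, but vowel i→m is +4. The rule splits by letter class: vowels +4, consonants +11.
On reunion: r(cons)+11=c, e(vowel)+4=i, u(vowel)+4=y, n(cons)+11=y, i(vowel)+4=m, o(vowel)+4=s, n(cons)+11=y.

ciyymsy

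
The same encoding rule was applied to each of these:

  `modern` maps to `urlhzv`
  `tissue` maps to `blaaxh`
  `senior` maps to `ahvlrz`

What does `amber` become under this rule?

dujhz

The shift depends on letter class: consonant m→u is +8, but vowel o→r is +3. Two shifts are in play — +3 for a/e/i/o/u, +8 for every other letter.
For amber: a(vowel)+3=d, m(cons)+8=u, b(cons)+8=j, e(vowel)+3=h, r(cons)+8=z.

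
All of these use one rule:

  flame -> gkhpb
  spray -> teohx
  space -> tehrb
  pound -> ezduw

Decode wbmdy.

debut

Each letter's alphabet position (a=0..z=25) is mapped through 5·x+7 mod 26 — an affine cipher.
Reversing it on wbmdy: w(22)→21·(22−7)≡3=d; b(1)→21·(1−7)≡4=e; m(12)→21·(12−7)≡1=b; d(3)→21·(3−7)≡20=u; y(24)→21·(24−7)≡19=t (all mod 26).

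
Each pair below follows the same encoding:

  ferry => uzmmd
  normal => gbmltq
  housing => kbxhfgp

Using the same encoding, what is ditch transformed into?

efcjk

f(5)→u(20) and e(4)→z(25) fit y≡21x+19 (mod 26); the inverse of 21 mod 26 is 5. Treating letters as 0–25, the rule is x ↦ 21x + 19 (mod 26).
On ditch: d(3)→21·3+19≡4=e; i(8)→21·8+19≡5=f; t(19)→21·19+19≡2=c; c(2)→21·2+19≡9=j; h(7)→21·7+19≡10=k (all mod 26).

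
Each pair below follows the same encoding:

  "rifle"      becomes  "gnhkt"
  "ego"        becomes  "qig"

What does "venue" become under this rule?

gwpgx

The output letters match the input read backwards, each shifted +2: rifle reversed is elfir. The word is reversed, then every letter is shifted forward by 2.
On venue: reverse → eunev; then shift: e+2=g, u+2=w, n+2=p, e+2=g, v+2=x.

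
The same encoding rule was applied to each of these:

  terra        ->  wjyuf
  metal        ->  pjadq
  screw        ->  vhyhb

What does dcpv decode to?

Shifts by position in terra: pos 0: t→w (+3), pos 1: e→j (+5), pos 2: r→y (+7), pos 3: r→u (+3), pos 4: a→f (+5) — repeating every 3. The shifts repeat in a cycle of length 3: positions 0,1,… shift by +3, +5, +7, then the pattern repeats.
Decoding dcpv: d−3=a, c−5=x, p−7=i, v−3=s.

axis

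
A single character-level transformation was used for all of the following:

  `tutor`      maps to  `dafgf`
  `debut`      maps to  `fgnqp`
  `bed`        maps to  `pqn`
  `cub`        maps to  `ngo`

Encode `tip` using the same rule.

The output letters match the input read backwards, each shifted +12: tutor reversed is rotut. Two steps: reverse the string, then apply a Caesar shift of +12.
Applying it to tip: reverse → pit; then shift: p+12=b, i+12=u, t+12=f.

buf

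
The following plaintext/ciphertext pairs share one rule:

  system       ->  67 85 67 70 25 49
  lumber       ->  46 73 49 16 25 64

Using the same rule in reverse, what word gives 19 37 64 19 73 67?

circus

s(#19)→67 and y(#25)→85: differences scale by 3, so n = 3·pos + 10. Each letter becomes 3×(its alphabet position, a=1..z=26) + 10.
Reversing it on 19 37 64 19 73 67: 19→(19−10)÷3=3=c, 37→(37−10)÷3=9=i, 64→(64−10)÷3=18=r, 19→(19−10)÷3=3=c, 73→(73−10)÷3=21=u, 67→(67−10)÷3=19=s.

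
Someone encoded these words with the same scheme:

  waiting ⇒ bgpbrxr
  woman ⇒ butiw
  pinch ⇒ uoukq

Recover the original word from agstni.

Letter i (0-indexed) is shifted by i+5, so successive shifts are 5, 6, 7, ….
Undoing it on agstni: a−5=v, g−6=a, s−7=l, t−8=l, n−9=e, i−10=y.

valley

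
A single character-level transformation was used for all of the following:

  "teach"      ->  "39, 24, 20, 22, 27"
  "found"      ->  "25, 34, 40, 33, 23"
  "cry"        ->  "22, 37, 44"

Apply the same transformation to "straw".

38, 39, 37, 20, 42

t is letter #20 and maps to 39: an offset of 19. The number is (letter's place in the alphabet, a=1) + 19.
For straw: s=19→38, t=20→39, r=18→37, a=1→20, w=23→42.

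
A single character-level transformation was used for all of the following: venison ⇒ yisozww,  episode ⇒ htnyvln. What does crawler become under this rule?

In venison: v→y is +3, e→i is +4, n→s is +5, i→o is +6 — the shift increases by 1 each position. Letter i (0-indexed) is shifted by i+3, so successive shifts are 3, 4, 5, ….
For crawler: c+3=f, r+4=v, a+5=f, w+6=c, l+7=s, e+8=m, r+9=a.

fvfcsma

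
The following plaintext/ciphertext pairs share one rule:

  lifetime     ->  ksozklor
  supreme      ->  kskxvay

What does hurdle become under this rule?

The output letters match the input read backwards, each shifted +6: lifetime reversed is emitefil. Two steps: reverse the string, then apply a Caesar shift of +6.
On hurdle: reverse → eldruh; then shift: e+6=k, l+6=r, d+6=j, r+6=x, u+6=a, h+6=n.

krjxan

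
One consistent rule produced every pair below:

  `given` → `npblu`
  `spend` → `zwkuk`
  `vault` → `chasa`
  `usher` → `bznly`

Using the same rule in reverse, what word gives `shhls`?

label

The shifts repeat in a cycle of length 3: positions 0,1,… shift by +7, +7, +6, then the pattern repeats.
Reversing it on shhls: s−7=l, h−7=a, h−6=b, l−7=e, s−7=l.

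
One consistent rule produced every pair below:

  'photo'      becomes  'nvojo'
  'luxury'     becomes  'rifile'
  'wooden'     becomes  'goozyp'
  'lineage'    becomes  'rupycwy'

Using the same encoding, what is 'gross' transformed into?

wlokk

p(15)→n(13) and h(7)→v(21) fit y≡25x+2 (mod 26); the inverse of 25 mod 26 is 25. Each letter's alphabet position (a=0..z=25) is mapped through 25·x+2 mod 26 — an affine cipher.
For gross: g(6)→25·6+2≡22=w; r(17)→25·17+2≡11=l; o(14)→25·14+2≡14=o; s(18)→25·18+2≡10=k; s(18)→25·18+2≡10=k (all mod 26).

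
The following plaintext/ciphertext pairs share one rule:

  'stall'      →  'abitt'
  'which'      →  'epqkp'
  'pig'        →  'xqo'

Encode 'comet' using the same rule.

This is a Caesar cipher with shift 8.
Applying it to comet: c+8=k, o+8=w, m+8=u, e+8=m, t+8=b.

kwumb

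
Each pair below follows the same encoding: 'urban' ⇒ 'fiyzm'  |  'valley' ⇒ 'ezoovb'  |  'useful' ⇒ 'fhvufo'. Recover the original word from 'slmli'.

Each pair mirrors across the alphabet (u↔f, r↔i, b↔y): positions sum to 25. Each letter is replaced by its mirror in the alphabet: a↔z, b↔y, c↔x, and so on (the Atbash cipher).
Reversing it on slmli: s↔h, l↔o, m↔n, l↔o, i↔r.

honor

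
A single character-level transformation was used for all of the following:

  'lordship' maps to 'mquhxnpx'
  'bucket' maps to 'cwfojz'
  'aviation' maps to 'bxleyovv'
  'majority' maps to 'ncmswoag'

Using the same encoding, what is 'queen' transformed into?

rwhis

Letter i (0-indexed) is shifted by i+1, so successive shifts are 1, 2, 3, ….
Applying it to queen: q+1=r, u+2=w, e+3=h, e+4=i, n+5=s.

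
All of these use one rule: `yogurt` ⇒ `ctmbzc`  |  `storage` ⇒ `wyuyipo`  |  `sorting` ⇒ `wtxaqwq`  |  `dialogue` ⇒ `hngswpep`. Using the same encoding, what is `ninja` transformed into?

In yogurt: y→c is +4, o→t is +5, g→m is +6, u→b is +7 — the shift increases by 1 each position. Each letter shifts forward by (position + 4), i.e. 4, 5, 6, … — the shift grows by one for each successive letter.
For ninja: n+4=r, i+5=n, n+6=t, j+7=q, a+8=i.

rntqi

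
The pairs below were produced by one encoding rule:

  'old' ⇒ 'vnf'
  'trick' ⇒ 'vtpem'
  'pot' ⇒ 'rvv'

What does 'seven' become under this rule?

ulxlp

The shift depends on letter class: consonant l→n is +2, but vowel o→v is +7. Vowels shift forward by 7 and consonants shift forward by 2.
On seven: s(cons)+2=u, e(vowel)+7=l, v(cons)+2=x, e(vowel)+7=l, n(cons)+2=p.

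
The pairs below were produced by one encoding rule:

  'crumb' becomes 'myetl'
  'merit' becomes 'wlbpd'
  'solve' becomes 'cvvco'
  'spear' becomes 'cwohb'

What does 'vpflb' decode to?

liver

The shifts repeat in a cycle of length 2: positions 0,1,… shift by +10, +7, then the pattern repeats.
Reversing it on vpflb: v−10=l, p−7=i, f−10=v, l−7=e, b−10=r.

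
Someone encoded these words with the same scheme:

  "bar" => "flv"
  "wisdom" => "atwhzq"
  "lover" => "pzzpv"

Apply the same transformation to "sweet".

wappx

The shift depends on letter class: consonant b→f is +4, but vowel a→l is +11. The rule splits by letter class: vowels +11, consonants +4.
Applying it to sweet: s(cons)+4=w, w(cons)+4=a, e(vowel)+11=p, e(vowel)+11=p, t(cons)+4=x.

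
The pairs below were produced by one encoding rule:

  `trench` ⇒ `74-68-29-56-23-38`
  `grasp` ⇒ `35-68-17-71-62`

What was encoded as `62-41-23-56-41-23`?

t(#20)→74 and r(#18)→68: differences scale by 3, so n = 3·pos + 14. With a=1..z=26, the number is 3·pos + 14.
Decoding 62-41-23-56-41-23: 62→(62−14)÷3=16=p, 41→(41−14)÷3=9=i, 23→(23−14)÷3=3=c, 56→(56−14)÷3=14=n, 41→(41−14)÷3=9=i, 23→(23−14)÷3=3=c.

picnic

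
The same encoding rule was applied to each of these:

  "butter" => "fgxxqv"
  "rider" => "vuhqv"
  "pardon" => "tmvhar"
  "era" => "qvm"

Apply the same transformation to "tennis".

The shift depends on letter class: consonant b→f is +4, but vowel u→g is +12. The rule splits by letter class: vowels +12, consonants +4.
Applying it to tennis: t(cons)+4=x, e(vowel)+12=q, n(cons)+4=r, n(cons)+4=r, i(vowel)+12=u, s(cons)+4=w.

xqrruw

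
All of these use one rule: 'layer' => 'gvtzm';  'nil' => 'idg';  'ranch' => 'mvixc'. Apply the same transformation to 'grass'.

bmvnn

Compare letters: l→g is +21, a→v is +21, y→t is +21 — a constant shift. It's a constant shift of +21 (ROT21).
For grass: g+21=b, r+21=m, a+21=v, s+21=n, s+21=n.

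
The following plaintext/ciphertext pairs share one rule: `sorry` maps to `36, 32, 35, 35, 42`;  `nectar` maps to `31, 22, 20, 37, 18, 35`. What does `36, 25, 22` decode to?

s is letter #19 and maps to 36: an offset of 17. Each letter is replaced by its alphabet position (a=1..z=26) + 17.
Undoing it on 36, 25, 22: 36→(36−17)÷1=19=s, 25→(25−17)÷1=8=h, 22→(22−17)÷1=5=e.

she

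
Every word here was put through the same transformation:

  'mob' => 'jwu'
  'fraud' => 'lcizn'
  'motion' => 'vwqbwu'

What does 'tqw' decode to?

oil

The output letters match the input read backwards, each shifted +8: mob reversed is bom. The word is reversed, then every letter is shifted forward by 8.
Undoing it on tqw: shift back: t−8=l, q−8=i, w−8=o → lio; then reverse → oil.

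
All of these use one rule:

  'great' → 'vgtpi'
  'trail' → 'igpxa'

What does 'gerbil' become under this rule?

vtgqxa

Compare letters: g→v is +15, r→g is +15, e→t is +15 — a constant shift. This is a Caesar cipher with shift 15.
For gerbil: g+15=v, e+15=t, r+15=g, b+15=q, i+15=x, l+15=a.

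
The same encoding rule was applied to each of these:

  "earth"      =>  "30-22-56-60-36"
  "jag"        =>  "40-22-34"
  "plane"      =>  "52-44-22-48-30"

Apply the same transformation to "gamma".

e(#5)→30 and a(#1)→22: differences scale by 2, so n = 2·pos + 20. With a=1..z=26, the number is 2·pos + 20.
For gamma: g=7→34, a=1→22, m=13→46, m=13→46, a=1→22.

34-22-46-46-22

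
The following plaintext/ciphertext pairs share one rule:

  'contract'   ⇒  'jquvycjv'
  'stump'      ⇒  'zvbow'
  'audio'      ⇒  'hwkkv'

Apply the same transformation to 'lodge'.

Shifts by position in contract: pos 0: c→j (+7), pos 1: o→q (+2), pos 2: n→u (+7), pos 3: t→v (+2) — repeating every 2. A repeating key of period 2 is used — shifts +7, +2 over and over.
On lodge: l+7=s, o+2=q, d+7=k, g+2=i, e+7=l.

sqkil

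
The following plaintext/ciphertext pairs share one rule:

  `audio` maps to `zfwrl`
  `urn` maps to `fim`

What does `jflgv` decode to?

Each pair mirrors across the alphabet (a↔z, u↔f, d↔w): positions sum to 25. Each letter is replaced by its mirror in the alphabet: a↔z, b↔y, c↔x, and so on (the Atbash cipher).
Decoding jflgv: j↔q, f↔u, l↔o, g↔t, v↔e.

quote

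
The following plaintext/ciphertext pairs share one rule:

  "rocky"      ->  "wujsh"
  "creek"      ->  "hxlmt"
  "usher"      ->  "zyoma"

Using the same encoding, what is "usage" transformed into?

The shift increases by 1 at each position, starting from +5: 5, 6, 7, ….
For usage: u+5=z, s+6=y, a+7=h, g+8=o, e+9=n.

zyhon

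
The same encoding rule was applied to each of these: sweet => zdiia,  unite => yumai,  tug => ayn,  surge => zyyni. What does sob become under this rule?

The shift depends on letter class: consonant s→z is +7, but vowel e→i is +4. Vowels shift forward by 4 and consonants shift forward by 7.
For sob: s(cons)+7=z, o(vowel)+4=s, b(cons)+7=i.

zsi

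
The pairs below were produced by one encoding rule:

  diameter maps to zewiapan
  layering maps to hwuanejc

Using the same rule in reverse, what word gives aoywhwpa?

Compare letters: d→z is +22, i→e is +22, a→w is +22 — a constant shift. This is a Caesar cipher with shift 22.
Reversing it on aoywhwpa: a−22=e, o−22=s, y−22=c, w−22=a, h−22=l, w−22=a, p−22=t, a−22=e.

escalate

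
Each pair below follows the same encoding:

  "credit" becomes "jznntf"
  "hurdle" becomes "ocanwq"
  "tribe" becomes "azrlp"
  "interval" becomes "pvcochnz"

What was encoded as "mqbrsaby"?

The shift increases by 1 at each position, starting from +7: 7, 8, 9, ….
Undoing it on mqbrsaby: m−7=f, q−8=i, b−9=s, r−10=h, s−11=h, a−12=o, b−13=o, y−14=k.

fishhook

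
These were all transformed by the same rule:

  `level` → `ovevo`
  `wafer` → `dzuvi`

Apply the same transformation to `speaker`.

Each pair mirrors across the alphabet (l↔o, e↔v, v↔e): positions sum to 25. Letters are reflected about the middle of the alphabet (position → 25−position): Atbash.
On speaker: s↔h, p↔k, e↔v, a↔z, k↔p, e↔v, r↔i.

hkvzpvi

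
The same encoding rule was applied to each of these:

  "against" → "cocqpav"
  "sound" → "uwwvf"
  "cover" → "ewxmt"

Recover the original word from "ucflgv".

sudden

A repeating key of period 2 is used — shifts +2, +8 over and over.
Reversing it on ucflgv: u−2=s, c−8=u, f−2=d, l−8=d, g−2=e, v−8=n.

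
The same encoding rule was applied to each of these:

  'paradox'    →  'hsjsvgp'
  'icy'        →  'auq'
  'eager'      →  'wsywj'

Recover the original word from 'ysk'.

Compare letters: p→h is +18, a→s is +18, r→j is +18 — a constant shift. This is a Caesar cipher with shift 18.
Undoing it on ysk: y−18=g, s−18=a, k−18=s.

gas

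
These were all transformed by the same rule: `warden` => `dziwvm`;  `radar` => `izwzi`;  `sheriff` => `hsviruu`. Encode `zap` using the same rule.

azk

Each pair mirrors across the alphabet (w↔d, a↔z, r↔i): positions sum to 25. This is the alphabet-reversal cipher (Atbash): a becomes z, b becomes y, etc.
On zap: z↔a, a↔z, p↔k.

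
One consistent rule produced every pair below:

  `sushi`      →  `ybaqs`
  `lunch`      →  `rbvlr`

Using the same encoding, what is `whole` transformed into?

cowuo

In sushi: s→y is +6, u→b is +7, s→a is +8, h→q is +9 — the shift increases by 1 each position. Each letter shifts forward by (position + 6), i.e. 6, 7, 8, … — the shift grows by one for each successive letter.
Applying it to whole: w+6=c, h+7=o, o+8=w, l+9=u, e+10=o.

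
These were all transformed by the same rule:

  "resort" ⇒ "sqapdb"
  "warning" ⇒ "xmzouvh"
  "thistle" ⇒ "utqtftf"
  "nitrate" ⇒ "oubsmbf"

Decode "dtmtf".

chest

Shifts by position in resort: pos 0: r→s (+1), pos 1: e→q (+12), pos 2: s→a (+8), pos 3: o→p (+1), pos 4: r→d (+12), pos 5: t→b (+8) — repeating every 3. It's a Vigenère-style cipher with numeric key [1,12,8]: position i shifts by key[i mod 3].
Decoding dtmtf: d−1=c, t−12=h, m−8=e, t−1=s, f−12=t.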